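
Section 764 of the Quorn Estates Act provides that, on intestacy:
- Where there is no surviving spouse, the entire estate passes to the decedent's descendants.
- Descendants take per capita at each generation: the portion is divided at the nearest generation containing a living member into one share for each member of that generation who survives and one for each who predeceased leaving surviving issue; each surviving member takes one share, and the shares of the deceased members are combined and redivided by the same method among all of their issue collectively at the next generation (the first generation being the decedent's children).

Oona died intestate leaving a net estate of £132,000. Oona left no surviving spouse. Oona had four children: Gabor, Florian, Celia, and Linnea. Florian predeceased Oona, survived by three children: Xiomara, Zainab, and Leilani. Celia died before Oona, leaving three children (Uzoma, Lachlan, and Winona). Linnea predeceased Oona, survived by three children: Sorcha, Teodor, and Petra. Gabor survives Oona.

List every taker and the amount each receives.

The entire £132,000 passes to the descendants.
That amount (£132,000) is divided at the children's generation into 4 shares of £33,000. Gabor takes £33,000. The 3 shares of the deceased (Florian, Celia, and Linnea) are combined into a pool of £99,000.
That pool (£99,000) is divided at the grandchildren's generation equally among Xiomara, Zainab, Leilani, Uzoma, Lachlan, Winona, Sorcha, Teodor, and Petra: £11,000 each.

Gabor: £33,000; Xiomara: £11,000; Zainab: £11,000; Leilani: £11,000; Uzoma: £11,000; Lachlan: £11,000; Winona: £11,000; Sorcha: £11,000; Teodor: £11,000; Petra: £11,000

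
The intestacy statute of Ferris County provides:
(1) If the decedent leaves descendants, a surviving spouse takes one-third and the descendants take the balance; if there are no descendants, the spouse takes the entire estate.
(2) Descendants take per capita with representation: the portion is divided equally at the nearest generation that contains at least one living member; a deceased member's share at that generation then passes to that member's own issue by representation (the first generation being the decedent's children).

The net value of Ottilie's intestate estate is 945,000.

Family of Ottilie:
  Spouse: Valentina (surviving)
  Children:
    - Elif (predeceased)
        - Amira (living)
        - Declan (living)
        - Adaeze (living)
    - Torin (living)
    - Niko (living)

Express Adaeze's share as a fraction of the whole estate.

Valentina takes one-third of 945,000 = 315,000. The remaining 630,000 passes to the descendants.
The descendants' portion (630,000) is divided into 3 shares of 210,000: Torin and Niko each take 210,000; Elif's 210,000 share passes to Elif's issue.
Elif's share (210,000) is divided into 3 shares of 70,000: Amira, Declan, and Adaeze each take 70,000.

Adaeze receives 2/27 of the estate.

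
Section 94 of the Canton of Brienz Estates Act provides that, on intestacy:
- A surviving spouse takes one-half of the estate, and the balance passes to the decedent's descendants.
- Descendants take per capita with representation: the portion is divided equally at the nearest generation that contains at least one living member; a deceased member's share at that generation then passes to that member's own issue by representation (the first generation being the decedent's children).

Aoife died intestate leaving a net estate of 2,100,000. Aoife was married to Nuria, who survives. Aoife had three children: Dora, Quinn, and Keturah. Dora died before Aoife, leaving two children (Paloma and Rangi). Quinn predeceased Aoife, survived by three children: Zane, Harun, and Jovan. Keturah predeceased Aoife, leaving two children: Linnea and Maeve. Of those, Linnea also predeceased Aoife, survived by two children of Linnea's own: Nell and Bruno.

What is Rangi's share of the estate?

Rangi receives 150,000.

Nuria takes one-half of 2,100,000 = 1,050,000. The remaining 1,050,000 passes to the descendants.
No child survives, so the initial division is made at the grandchildren's generation.
The descendants' portion (1,050,000) is divided into 7 shares of 150,000: Paloma, Rangi, Zane, Harun, Jovan, and Maeve each take 150,000; Linnea's 150,000 share passes to Linnea's issue.
Linnea's share (150,000) is divided into 2 shares of 75,000: Nell and Bruno each take 75,000.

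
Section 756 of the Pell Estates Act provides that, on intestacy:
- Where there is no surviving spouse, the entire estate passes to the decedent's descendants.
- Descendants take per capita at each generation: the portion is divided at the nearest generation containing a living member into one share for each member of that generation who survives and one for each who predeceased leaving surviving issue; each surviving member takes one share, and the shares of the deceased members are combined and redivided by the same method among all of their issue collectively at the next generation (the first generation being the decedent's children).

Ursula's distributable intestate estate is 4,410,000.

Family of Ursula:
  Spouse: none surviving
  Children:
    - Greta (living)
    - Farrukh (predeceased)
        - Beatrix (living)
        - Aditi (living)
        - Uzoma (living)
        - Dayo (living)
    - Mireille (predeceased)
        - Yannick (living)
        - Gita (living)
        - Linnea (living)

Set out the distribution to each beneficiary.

The entire 4,410,000 passes to the descendants.
That amount (4,410,000) is divided at the children's generation into 3 shares of 1,470,000. Greta takes 1,470,000. The 2 shares of the deceased (Farrukh and Mireille) are combined into a pool of 2,940,000.
That pool (2,940,000) is divided at the grandchildren's generation equally among Beatrix, Aditi, Uzoma, Dayo, Yannick, Gita, and Linnea: 420,000 each.

Greta: 1,470,000; Beatrix: 420,000; Aditi: 420,000; Uzoma: 420,000; Dayo: 420,000; Yannick: 420,000; Gita: 420,000; Linnea: 420,000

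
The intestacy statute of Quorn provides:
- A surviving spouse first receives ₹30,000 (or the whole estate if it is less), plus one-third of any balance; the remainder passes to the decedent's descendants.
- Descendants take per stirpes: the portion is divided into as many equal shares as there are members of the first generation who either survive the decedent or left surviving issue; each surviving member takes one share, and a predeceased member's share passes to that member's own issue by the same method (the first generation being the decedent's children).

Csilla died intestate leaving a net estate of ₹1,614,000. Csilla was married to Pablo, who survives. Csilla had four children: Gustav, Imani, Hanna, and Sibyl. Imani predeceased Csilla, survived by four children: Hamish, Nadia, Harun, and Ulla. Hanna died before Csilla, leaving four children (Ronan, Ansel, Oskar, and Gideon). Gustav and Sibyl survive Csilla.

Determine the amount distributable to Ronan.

Ronan receives ₹66,000.

Pablo first takes ₹30,000, leaving a balance of ₹1,584,000. Pablo then takes one-third of the balance (₹528,000), for a total of ₹558,000. The remaining ₹1,056,000 passes to the descendants.
The descendants' portion (₹1,056,000) is divided into 4 shares of ₹264,000: Gustav and Sibyl each take ₹264,000; Imani's ₹264,000 share passes to Imani's issue; Hanna's ₹264,000 share passes to Hanna's issue.
Imani's share (₹264,000) is divided into 4 shares of ₹66,000: Hamish, Nadia, Harun, and Ulla each take ₹66,000.
Hanna's share (₹264,000) is divided into 4 shares of ₹66,000: Ronan, Ansel, Oskar, and Gideon each take ₹66,000.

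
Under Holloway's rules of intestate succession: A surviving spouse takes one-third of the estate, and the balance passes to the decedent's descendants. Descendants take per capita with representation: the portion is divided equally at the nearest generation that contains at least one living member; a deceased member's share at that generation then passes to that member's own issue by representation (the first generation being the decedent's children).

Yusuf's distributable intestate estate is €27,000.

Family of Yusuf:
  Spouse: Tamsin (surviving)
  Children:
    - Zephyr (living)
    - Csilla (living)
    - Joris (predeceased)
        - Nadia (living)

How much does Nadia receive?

Nadia receives €6,000.

Tamsin takes one-third of €27,000 = €9,000. The remaining €18,000 passes to the descendants.
The descendants' portion (€18,000) is divided into 3 shares of €6,000: Zephyr and Csilla each take €6,000; Joris's €6,000 share passes to Joris's issue.
Joris's share (€6,000) passes entirely to Nadia.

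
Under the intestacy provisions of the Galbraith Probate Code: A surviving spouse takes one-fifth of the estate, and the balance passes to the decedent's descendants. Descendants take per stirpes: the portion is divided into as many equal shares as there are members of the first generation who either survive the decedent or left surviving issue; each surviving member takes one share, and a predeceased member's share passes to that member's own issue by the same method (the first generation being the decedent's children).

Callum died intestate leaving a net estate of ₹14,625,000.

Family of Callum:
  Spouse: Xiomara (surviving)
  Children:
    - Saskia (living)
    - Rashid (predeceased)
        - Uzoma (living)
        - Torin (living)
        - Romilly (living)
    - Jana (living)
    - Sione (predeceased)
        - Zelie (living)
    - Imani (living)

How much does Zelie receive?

Xiomara takes one-fifth of ₹14,625,000 = ₹2,925,000. The remaining ₹11,700,000 passes to the descendants.
The descendants' portion (₹11,700,000) is divided into 5 shares of ₹2,340,000: Saskia, Jana, and Imani each take ₹2,340,000; Rashid's ₹2,340,000 share passes to Rashid's issue; Sione's ₹2,340,000 share passes to Sione's issue.
Rashid's share (₹2,340,000) is divided into 3 shares of ₹780,000: Uzoma, Torin, and Romilly each take ₹780,000.
Sione's share (₹2,340,000) passes entirely to Zelie.

Zelie receives ₹2,340,000.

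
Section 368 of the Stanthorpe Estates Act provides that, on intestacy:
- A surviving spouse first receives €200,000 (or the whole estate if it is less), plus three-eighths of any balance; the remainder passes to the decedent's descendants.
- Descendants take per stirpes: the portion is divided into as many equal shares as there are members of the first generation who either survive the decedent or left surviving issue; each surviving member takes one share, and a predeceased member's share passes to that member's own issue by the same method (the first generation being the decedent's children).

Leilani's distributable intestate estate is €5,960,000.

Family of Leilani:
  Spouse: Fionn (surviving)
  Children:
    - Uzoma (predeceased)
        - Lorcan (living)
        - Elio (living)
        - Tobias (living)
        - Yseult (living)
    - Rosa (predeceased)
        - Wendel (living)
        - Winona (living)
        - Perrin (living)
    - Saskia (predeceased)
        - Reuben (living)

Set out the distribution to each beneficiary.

Fionn: €2,360,000; Lorcan: €300,000; Elio: €300,000; Tobias: €300,000; Yseult: €300,000; Wendel: €400,000; Winona: €400,000; Perrin: €400,000; Reuben: €1,200,000

Fionn first takes €200,000, leaving a balance of €5,760,000. Fionn then takes three-eighths of the balance (€2,160,000), for a total of €2,360,000. The remaining €3,600,000 passes to the descendants.
The descendants' portion (€3,600,000) is divided into 3 shares of €1,200,000: Uzoma's €1,200,000 share passes to Uzoma's issue; Rosa's €1,200,000 share passes to Rosa's issue; Saskia's €1,200,000 share passes to Saskia's issue.
Uzoma's share (€1,200,000) is divided into 4 shares of €300,000: Lorcan, Elio, Tobias, and Yseult each take €300,000.
Rosa's share (€1,200,000) is divided into 3 shares of €400,000: Wendel, Winona, and Perrin each take €400,000.
Saskia's share (€1,200,000) passes entirely to Reuben.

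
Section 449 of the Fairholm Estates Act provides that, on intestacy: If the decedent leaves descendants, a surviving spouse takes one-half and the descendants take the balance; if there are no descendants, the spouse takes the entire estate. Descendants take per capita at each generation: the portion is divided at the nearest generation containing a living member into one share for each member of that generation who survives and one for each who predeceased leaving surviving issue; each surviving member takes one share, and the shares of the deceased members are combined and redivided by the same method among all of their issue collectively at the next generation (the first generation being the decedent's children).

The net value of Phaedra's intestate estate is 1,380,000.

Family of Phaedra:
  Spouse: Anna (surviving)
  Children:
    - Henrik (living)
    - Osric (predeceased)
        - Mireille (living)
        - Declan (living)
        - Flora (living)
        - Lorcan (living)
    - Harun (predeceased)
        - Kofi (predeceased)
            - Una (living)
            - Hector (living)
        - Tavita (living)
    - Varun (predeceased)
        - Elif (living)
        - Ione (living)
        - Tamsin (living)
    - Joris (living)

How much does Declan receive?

Declan receives 46,000.

Anna takes one-half of 1,380,000 = 690,000. The remaining 690,000 passes to the descendants.
The descendants' portion (690,000) is divided at the children's generation into 5 shares of 138,000. Henrik and Joris each take 138,000. The 3 shares of the deceased (Osric, Harun, and Varun) are combined into a pool of 414,000.
That pool (414,000) is divided at the grandchildren's generation into 9 shares of 46,000. Mireille, Declan, Flora, Lorcan, Tavita, Elif, Ione, and Tamsin each take 46,000. The remaining share for the deceased Kofi (46,000) is carried to the next generation.
That pool (46,000) is divided at the great-grandchildren's generation equally among Una and Hector: 23,000 each.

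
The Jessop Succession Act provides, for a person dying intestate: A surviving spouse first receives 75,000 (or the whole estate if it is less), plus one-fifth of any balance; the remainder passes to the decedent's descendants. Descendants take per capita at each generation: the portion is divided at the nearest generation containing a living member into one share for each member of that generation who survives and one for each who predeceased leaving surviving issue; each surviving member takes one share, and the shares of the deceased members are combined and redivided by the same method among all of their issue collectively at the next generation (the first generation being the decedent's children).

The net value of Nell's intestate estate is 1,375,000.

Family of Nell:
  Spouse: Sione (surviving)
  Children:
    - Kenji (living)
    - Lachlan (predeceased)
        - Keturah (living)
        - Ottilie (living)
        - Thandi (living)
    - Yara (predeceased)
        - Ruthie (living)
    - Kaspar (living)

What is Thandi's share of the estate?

Thandi receives 130,000.

Sione first takes 75,000, leaving a balance of 1,300,000. Sione then takes one-fifth of the balance (260,000), for a total of 335,000. The remaining 1,040,000 passes to the descendants.
The descendants' portion (1,040,000) is divided at the children's generation into 4 shares of 260,000. Kenji and Kaspar each take 260,000. The 2 shares of the deceased (Lachlan and Yara) are combined into a pool of 520,000.
That pool (520,000) is divided at the grandchildren's generation equally among Keturah, Ottilie, Thandi, and Ruthie: 130,000 each.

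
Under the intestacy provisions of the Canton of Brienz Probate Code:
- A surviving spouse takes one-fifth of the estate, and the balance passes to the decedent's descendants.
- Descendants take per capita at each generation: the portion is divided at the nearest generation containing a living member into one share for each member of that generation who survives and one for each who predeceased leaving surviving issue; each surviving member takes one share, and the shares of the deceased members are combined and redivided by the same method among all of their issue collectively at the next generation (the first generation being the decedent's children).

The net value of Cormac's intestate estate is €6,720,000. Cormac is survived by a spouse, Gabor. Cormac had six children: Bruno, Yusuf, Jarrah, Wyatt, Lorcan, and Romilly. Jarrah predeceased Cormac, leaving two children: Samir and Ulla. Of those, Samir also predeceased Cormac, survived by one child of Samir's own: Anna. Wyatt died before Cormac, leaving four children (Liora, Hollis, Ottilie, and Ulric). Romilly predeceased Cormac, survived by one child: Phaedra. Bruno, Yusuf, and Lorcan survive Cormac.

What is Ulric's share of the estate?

Gabor takes one-fifth of €6,720,000 = €1,344,000. The remaining €5,376,000 passes to the descendants.
The descendants' portion (€5,376,000) is divided at the children's generation into 6 shares of €896,000. Bruno, Yusuf, and Lorcan each take €896,000. The 3 shares of the deceased (Jarrah, Wyatt, and Romilly) are combined into a pool of €2,688,000.
That pool (€2,688,000) is divided at the grandchildren's generation into 7 shares of €384,000. Ulla, Liora, Hollis, Ottilie, Ulric, and Phaedra each take €384,000. The remaining share for the deceased Samir (€384,000) is carried to the next generation.
That pool (€384,000) passes entirely to Anna, the sole taker at the great-grandchildren's generation.

Ulric receives €384,000.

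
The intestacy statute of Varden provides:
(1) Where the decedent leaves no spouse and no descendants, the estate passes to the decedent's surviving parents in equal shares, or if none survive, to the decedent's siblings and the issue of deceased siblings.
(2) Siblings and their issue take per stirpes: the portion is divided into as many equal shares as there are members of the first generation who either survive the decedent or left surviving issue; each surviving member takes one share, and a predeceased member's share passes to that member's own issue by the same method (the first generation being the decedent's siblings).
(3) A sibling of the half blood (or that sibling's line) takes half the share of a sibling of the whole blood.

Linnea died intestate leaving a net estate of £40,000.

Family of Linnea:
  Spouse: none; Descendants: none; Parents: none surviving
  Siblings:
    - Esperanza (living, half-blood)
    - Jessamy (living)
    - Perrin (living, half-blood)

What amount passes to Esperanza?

Esperanza receives £10,000.

The entire £40,000 passes to the siblings and their issue.
Counting each half-blood sibling's line as half a unit, there are 2 units in £40,000, so one unit is £20,000. Whole-blood lines (Jessamy) take £20,000 each; half-blood lines (Esperanza and Perrin) take £10,000 each.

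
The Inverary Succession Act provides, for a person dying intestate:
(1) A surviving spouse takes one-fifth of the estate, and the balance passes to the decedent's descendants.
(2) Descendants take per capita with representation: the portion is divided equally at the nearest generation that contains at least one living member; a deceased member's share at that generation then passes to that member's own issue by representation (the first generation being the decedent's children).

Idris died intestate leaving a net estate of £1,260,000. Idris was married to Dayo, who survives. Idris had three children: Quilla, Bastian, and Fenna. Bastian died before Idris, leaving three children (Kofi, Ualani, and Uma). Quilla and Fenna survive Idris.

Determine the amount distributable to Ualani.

Dayo takes one-fifth of £1,260,000 = £252,000. The remaining £1,008,000 passes to the descendants.
The descendants' portion (£1,008,000) is divided into 3 shares of £336,000: Quilla and Fenna each take £336,000; Bastian's £336,000 share passes to Bastian's issue.
Bastian's share (£336,000) is divided into 3 shares of £112,000: Kofi, Ualani, and Uma each take £112,000.

Ualani receives £112,000.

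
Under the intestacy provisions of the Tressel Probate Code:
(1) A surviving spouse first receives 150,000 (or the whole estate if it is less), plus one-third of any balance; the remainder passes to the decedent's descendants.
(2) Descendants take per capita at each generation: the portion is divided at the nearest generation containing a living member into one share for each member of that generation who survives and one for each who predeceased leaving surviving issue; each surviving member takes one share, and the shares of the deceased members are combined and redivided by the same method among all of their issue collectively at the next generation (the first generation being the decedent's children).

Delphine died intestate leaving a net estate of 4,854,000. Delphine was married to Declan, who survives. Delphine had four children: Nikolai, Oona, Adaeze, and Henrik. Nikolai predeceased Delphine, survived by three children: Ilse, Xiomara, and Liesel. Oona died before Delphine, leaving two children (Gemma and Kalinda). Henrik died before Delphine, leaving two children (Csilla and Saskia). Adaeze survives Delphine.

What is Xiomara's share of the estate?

Declan first takes 150,000, leaving a balance of 4,704,000. Declan then takes one-third of the balance (1,568,000), for a total of 1,718,000. The remaining 3,136,000 passes to the descendants.
The descendants' portion (3,136,000) is divided at the children's generation into 4 shares of 784,000. Adaeze takes 784,000. The 3 shares of the deceased (Nikolai, Oona, and Henrik) are combined into a pool of 2,352,000.
That pool (2,352,000) is divided at the grandchildren's generation equally among Ilse, Xiomara, Liesel, Gemma, Kalinda, Csilla, and Saskia: 336,000 each.

Xiomara receives 336,000.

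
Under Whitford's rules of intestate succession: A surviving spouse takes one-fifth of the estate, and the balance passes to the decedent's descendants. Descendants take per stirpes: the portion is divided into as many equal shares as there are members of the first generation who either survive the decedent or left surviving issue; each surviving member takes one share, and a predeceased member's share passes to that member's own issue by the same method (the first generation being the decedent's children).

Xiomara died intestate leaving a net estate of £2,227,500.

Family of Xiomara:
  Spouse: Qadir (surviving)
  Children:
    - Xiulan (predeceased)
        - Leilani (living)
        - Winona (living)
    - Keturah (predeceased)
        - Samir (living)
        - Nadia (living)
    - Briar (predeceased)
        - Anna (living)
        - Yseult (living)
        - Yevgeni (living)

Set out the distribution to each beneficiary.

Qadir: £445,500; Leilani: £297,000; Winona: £297,000; Samir: £297,000; Nadia: £297,000; Anna: £198,000; Yseult: £198,000; Yevgeni: £198,000

Qadir takes one-fifth of £2,227,500 = £445,500. The remaining £1,782,000 passes to the descendants.
The descendants' portion (£1,782,000) is divided into 3 shares of £594,000: Xiulan's £594,000 share passes to Xiulan's issue; Keturah's £594,000 share passes to Keturah's issue; Briar's £594,000 share passes to Briar's issue.
Xiulan's share (£594,000) is divided into 2 shares of £297,000: Leilani and Winona each take £297,000.
Keturah's share (£594,000) is divided into 2 shares of £297,000: Samir and Nadia each take £297,000.
Briar's share (£594,000) is divided into 3 shares of £198,000: Anna, Yseult, and Yevgeni each take £198,000.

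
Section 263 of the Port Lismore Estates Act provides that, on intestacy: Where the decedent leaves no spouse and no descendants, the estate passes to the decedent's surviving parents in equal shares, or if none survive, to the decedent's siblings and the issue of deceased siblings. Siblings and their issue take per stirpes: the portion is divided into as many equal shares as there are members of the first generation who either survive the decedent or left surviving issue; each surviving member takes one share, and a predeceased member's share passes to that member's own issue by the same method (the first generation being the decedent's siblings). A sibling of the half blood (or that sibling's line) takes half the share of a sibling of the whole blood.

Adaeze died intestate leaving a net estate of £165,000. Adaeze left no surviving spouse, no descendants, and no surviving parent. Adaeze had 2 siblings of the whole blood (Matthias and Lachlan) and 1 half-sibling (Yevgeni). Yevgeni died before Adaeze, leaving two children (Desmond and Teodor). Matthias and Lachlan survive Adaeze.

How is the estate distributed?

The entire £165,000 passes to the siblings and their issue.
Counting each half-blood sibling's line as half a unit, there are 5/2 units in £165,000, so one unit is £66,000. Whole-blood lines (Matthias and Lachlan) take £66,000 each; half-blood lines (Yevgeni) take £33,000 each.
Yevgeni's share (£33,000) is divided into 2 shares of £16,500: Desmond and Teodor each take £16,500.

Matthias: £66,000; Desmond: £16,500; Teodor: £16,500; Lachlan: £66,000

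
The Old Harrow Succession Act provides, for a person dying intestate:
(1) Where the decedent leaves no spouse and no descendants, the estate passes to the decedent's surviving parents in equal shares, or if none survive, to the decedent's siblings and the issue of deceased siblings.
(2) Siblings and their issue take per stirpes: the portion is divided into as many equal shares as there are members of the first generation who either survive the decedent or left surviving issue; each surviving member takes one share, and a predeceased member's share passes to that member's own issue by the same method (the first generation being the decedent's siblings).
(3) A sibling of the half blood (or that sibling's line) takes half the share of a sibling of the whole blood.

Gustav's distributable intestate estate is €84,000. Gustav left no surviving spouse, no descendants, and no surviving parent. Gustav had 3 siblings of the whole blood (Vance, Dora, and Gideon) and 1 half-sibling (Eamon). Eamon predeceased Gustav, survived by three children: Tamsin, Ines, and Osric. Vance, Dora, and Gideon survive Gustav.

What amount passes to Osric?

Osric receives €4,000.

The entire €84,000 passes to the siblings and their issue.
Counting each half-blood sibling's line as half a unit, there are 7/2 units in €84,000, so one unit is €24,000. Whole-blood lines (Vance, Dora, and Gideon) take €24,000 each; half-blood lines (Eamon) take €12,000 each.
Eamon's share (€12,000) is divided into 3 shares of €4,000: Tamsin, Ines, and Osric each take €4,000.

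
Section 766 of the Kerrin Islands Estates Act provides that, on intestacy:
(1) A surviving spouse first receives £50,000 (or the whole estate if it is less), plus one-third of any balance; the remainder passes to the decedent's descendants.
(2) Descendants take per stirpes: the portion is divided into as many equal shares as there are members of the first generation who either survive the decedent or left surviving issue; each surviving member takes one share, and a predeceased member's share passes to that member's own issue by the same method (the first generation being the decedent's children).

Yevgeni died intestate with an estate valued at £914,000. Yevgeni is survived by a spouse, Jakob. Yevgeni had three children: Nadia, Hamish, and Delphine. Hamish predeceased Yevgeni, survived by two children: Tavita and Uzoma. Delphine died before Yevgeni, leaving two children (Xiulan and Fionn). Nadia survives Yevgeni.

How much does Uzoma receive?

Uzoma receives £96,000.

Jakob first takes £50,000, leaving a balance of £864,000. Jakob then takes one-third of the balance (£288,000), for a total of £338,000. The remaining £576,000 passes to the descendants.
The descendants' portion (£576,000) is divided into 3 shares of £192,000: Nadia takes £192,000; Hamish's £192,000 share passes to Hamish's issue; Delphine's £192,000 share passes to Delphine's issue.
Hamish's share (£192,000) is divided into 2 shares of £96,000: Tavita and Uzoma each take £96,000.
Delphine's share (£192,000) is divided into 2 shares of £96,000: Xiulan and Fionn each take £96,000.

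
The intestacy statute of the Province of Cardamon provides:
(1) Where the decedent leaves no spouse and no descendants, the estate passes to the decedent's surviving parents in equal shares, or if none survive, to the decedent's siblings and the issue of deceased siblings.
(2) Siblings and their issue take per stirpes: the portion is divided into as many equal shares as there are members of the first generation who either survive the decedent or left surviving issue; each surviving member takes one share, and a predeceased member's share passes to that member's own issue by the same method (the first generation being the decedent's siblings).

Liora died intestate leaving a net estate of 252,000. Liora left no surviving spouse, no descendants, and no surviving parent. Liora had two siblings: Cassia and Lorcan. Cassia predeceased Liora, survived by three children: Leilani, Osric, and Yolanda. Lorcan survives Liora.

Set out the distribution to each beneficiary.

Leilani: 42,000; Osric: 42,000; Yolanda: 42,000; Lorcan: 126,000

The entire 252,000 passes to the siblings and their issue.
That amount (252,000) is divided into 2 shares of 126,000: Lorcan takes 126,000; Cassia's 126,000 share passes to Cassia's issue.
Cassia's share (126,000) is divided into 3 shares of 42,000: Leilani, Osric, and Yolanda each take 42,000.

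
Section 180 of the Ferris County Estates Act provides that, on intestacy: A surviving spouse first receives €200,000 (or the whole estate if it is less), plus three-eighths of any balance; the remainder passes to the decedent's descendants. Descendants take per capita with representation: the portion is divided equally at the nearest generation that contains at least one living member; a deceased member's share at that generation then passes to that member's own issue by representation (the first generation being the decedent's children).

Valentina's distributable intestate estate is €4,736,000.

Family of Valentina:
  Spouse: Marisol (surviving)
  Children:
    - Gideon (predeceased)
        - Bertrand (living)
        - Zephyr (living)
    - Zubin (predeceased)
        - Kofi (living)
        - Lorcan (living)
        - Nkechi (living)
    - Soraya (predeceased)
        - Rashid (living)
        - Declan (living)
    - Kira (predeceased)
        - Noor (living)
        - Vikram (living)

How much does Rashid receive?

Rashid receives €315,000.

Marisol first takes €200,000, leaving a balance of €4,536,000. Marisol then takes three-eighths of the balance (€1,701,000), for a total of €1,901,000. The remaining €2,835,000 passes to the descendants.
No child survives, so the initial division is made at the grandchildren's generation.
The descendants' portion (€2,835,000) is divided into 9 shares of €315,000: Bertrand, Zephyr, Kofi, Lorcan, Nkechi, Rashid, Declan, Noor, and Vikram each take €315,000.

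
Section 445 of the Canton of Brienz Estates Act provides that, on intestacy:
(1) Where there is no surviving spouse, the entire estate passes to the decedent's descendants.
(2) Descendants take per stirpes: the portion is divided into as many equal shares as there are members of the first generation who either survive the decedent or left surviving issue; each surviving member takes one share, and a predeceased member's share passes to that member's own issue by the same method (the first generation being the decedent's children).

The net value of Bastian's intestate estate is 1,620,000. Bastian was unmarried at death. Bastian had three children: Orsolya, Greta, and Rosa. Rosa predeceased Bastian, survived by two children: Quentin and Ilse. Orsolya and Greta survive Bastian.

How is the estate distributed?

Orsolya: 540,000; Greta: 540,000; Quentin: 270,000; Ilse: 270,000

The entire 1,620,000 passes to the descendants.
That amount (1,620,000) is divided into 3 shares of 540,000: Orsolya and Greta each take 540,000; Rosa's 540,000 share passes to Rosa's issue.
Rosa's share (540,000) is divided into 2 shares of 270,000: Quentin and Ilse each take 270,000.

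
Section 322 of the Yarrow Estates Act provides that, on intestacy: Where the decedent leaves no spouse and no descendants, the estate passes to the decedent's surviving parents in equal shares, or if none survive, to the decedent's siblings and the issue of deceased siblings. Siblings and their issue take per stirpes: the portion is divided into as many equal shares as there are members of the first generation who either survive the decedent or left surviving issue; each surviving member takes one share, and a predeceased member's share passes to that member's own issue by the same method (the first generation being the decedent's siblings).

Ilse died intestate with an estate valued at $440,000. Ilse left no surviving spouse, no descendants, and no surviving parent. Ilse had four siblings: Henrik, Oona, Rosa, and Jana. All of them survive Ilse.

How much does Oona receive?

The entire $440,000 passes to the siblings and their issue.
That amount ($440,000) is divided into 4 shares of $110,000: Henrik, Oona, Rosa, and Jana each take $110,000.

Oona receives $110,000.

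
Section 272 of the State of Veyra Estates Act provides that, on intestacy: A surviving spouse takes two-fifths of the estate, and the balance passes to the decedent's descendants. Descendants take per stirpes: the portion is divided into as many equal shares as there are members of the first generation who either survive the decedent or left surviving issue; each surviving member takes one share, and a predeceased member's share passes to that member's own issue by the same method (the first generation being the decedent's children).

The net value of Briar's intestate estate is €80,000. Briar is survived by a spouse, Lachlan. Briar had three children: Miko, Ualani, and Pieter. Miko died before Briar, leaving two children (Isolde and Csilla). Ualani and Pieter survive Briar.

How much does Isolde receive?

Isolde receives €8,000.

Lachlan takes two-fifths of €80,000 = €32,000. The remaining €48,000 passes to the descendants.
The descendants' portion (€48,000) is divided into 3 shares of €16,000: Ualani and Pieter each take €16,000; Miko's €16,000 share passes to Miko's issue.
Miko's share (€16,000) is divided into 2 shares of €8,000: Isolde and Csilla each take €8,000.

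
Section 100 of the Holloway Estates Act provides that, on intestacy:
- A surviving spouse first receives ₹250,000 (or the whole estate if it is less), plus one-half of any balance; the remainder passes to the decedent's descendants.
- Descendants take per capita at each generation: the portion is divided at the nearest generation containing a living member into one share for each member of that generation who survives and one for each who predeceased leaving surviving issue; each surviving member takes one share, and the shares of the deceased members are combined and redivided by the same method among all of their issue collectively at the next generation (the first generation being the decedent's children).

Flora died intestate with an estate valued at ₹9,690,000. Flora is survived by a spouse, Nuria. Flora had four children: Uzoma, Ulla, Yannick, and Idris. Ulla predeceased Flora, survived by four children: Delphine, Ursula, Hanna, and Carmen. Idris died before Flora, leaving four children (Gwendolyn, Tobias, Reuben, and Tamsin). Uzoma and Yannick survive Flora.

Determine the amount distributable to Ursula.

Ursula receives ₹295,000.

Nuria first takes ₹250,000, leaving a balance of ₹9,440,000. Nuria then takes one-half of the balance (₹4,720,000), for a total of ₹4,970,000. The remaining ₹4,720,000 passes to the descendants.
The descendants' portion (₹4,720,000) is divided at the children's generation into 4 shares of ₹1,180,000. Uzoma and Yannick each take ₹1,180,000. The 2 shares of the deceased (Ulla and Idris) are combined into a pool of ₹2,360,000.
That pool (₹2,360,000) is divided at the grandchildren's generation equally among Delphine, Ursula, Hanna, Carmen, Gwendolyn, Tobias, Reuben, and Tamsin: ₹295,000 each.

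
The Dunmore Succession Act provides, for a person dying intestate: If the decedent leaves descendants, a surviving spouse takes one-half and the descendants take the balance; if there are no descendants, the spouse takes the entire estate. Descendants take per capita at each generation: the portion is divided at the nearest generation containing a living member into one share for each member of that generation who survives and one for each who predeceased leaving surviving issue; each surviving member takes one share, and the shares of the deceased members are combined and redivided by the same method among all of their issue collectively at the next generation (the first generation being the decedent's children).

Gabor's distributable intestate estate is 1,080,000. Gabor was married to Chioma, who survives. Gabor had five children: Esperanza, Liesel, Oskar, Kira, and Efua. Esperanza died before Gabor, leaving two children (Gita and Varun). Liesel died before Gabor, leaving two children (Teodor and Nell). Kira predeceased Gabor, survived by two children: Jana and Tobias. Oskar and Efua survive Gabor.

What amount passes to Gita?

Chioma takes one-half of 1,080,000 = 540,000. The remaining 540,000 passes to the descendants.
The descendants' portion (540,000) is divided at the children's generation into 5 shares of 108,000. Oskar and Efua each take 108,000. The 3 shares of the deceased (Esperanza, Liesel, and Kira) are combined into a pool of 324,000.
That pool (324,000) is divided at the grandchildren's generation equally among Gita, Varun, Teodor, Nell, Jana, and Tobias: 54,000 each.

Gita receives 54,000.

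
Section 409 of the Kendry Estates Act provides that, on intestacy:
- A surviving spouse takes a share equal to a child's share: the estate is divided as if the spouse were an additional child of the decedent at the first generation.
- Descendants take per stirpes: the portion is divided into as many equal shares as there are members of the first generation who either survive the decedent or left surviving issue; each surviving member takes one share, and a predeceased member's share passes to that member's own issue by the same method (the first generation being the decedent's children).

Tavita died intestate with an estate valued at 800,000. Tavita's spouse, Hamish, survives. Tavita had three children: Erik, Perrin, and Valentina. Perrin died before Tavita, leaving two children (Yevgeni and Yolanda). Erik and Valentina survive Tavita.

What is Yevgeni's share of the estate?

Yevgeni receives 100,000.

The spouse counts as an additional share at the children's level, so there are 4 primary shares of 200,000. Hamish takes one such share (200,000).
The children's combined portion (600,000) is divided into 3 shares of 200,000: Erik and Valentina each take 200,000; Perrin's 200,000 share passes to Perrin's issue.
Perrin's share (200,000) is divided into 2 shares of 100,000: Yevgeni and Yolanda each take 100,000.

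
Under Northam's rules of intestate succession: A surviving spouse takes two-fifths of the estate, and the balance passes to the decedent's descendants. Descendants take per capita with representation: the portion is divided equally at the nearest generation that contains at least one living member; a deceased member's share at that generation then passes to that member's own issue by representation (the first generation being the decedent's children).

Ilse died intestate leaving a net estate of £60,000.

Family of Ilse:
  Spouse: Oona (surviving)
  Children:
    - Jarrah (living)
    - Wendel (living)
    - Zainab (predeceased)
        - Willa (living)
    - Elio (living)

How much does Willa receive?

Oona takes two-fifths of £60,000 = £24,000. The remaining £36,000 passes to the descendants.
The descendants' portion (£36,000) is divided into 4 shares of £9,000: Jarrah, Wendel, and Elio each take £9,000; Zainab's £9,000 share passes to Zainab's issue.
Zainab's share (£9,000) passes entirely to Willa.

Willa receives £9,000.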